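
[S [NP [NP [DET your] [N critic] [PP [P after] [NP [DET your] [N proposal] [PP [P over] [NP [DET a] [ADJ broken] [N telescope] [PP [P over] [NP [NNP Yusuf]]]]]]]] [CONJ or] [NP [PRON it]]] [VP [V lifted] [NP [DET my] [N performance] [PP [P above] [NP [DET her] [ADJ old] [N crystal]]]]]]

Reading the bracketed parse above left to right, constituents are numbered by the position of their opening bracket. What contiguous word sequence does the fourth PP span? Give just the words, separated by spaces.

above her old crystal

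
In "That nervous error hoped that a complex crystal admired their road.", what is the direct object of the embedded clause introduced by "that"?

The verb of the embedded clause introduced by "that" is "admired"; its direct object is the NP "their road".

their road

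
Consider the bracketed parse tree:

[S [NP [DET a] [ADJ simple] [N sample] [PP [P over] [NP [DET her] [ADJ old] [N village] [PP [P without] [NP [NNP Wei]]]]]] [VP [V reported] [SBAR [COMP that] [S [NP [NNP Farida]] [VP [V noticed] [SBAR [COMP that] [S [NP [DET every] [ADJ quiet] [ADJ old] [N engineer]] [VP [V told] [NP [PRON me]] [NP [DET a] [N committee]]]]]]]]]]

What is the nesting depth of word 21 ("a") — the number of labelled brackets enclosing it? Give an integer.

10

Path from the root down to the word: S → VP → SBAR → S → VP → SBAR → S → VP → NP → DET. That is 10 enclosing brackets.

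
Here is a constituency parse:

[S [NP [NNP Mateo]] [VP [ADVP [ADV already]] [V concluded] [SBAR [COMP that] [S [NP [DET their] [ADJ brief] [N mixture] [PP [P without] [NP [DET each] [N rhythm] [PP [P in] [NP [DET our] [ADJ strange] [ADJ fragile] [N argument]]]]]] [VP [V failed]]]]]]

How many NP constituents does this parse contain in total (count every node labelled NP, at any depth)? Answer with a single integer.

The NP constituents are: [NP Mateo]; [NP their brief mixture without each rhythm in our strange fragile argument]; [NP each rhythm in our strange fragile argument]; [NP our strange fragile argument]. Total: 4.

4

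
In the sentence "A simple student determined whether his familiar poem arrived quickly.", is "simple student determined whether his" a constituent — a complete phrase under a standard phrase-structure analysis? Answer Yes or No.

No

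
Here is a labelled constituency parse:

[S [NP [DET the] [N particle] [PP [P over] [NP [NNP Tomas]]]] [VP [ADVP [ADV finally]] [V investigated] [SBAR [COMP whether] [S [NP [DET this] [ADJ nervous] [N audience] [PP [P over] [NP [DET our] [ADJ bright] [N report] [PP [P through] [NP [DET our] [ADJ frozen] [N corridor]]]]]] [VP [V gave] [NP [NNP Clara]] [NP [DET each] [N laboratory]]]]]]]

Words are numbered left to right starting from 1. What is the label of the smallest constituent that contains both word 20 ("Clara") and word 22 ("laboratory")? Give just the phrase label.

The smallest bracket enclosing both words is [VP gave Clara each laboratory], so the label is VP.

VP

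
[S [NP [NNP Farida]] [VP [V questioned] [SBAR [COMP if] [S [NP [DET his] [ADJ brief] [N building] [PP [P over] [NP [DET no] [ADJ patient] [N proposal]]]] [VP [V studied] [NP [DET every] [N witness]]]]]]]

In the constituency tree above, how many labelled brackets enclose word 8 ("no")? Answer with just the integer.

Path from the root down to the word: S → VP → SBAR → S → NP → PP → NP → DET. That is 8 enclosing brackets.

8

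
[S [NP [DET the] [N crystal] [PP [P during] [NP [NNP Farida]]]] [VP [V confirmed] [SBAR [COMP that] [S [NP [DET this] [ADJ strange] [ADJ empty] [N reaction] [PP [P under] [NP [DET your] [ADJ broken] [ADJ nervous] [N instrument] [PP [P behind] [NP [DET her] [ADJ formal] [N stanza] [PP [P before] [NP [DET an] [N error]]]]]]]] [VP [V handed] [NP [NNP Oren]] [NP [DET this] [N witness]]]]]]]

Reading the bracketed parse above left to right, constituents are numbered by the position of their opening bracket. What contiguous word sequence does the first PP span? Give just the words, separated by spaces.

The PP opening brackets appear, in order, over: "during Farida"; "under your broken nervous instrument behind her formal stanza before an error"; "behind her formal stanza before an error"; "before an error". The first one spans "during Farida".

during Farida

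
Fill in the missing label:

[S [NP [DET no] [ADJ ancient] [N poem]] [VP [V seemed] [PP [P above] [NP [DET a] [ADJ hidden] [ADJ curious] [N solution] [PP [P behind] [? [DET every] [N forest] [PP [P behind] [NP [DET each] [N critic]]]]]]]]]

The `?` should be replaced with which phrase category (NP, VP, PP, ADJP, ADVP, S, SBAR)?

NP

Looking at what the `?` directly dominates — DET 'every', N 'forest', PP — this is a noun phrase (NP).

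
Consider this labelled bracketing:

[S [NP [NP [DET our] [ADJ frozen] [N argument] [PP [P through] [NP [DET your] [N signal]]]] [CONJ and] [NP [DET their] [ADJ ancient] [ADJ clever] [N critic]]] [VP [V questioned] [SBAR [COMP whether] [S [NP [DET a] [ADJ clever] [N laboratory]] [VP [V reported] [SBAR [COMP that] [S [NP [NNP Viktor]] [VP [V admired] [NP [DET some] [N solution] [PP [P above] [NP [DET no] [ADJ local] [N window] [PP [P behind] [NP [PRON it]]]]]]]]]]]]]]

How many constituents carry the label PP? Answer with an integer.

3

Listing each PP by its span: [PP through your signal]; [PP above no local window behind it]; [PP behind it] — that makes 3.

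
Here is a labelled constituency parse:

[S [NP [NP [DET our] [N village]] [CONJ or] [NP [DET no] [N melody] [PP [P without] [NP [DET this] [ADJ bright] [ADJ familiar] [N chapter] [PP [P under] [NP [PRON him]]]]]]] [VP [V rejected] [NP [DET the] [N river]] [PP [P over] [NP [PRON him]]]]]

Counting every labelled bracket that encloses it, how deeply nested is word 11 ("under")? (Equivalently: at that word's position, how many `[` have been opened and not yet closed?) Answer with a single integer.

7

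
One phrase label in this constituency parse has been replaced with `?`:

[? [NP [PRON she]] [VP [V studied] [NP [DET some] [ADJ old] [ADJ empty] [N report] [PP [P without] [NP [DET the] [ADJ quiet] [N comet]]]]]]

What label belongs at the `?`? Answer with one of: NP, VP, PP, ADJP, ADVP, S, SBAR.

Looking at what the `?` directly dominates — NP, VP — this is a clause (S).

S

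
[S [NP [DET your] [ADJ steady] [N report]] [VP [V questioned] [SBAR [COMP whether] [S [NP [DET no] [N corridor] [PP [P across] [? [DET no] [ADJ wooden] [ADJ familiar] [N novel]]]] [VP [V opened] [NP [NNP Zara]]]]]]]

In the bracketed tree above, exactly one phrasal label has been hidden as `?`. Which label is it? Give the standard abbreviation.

Looking at what the `?` directly dominates — DET 'no', ADJ 'wooden', ADJ 'familiar', N 'novel' — this is a noun phrase (NP).

NP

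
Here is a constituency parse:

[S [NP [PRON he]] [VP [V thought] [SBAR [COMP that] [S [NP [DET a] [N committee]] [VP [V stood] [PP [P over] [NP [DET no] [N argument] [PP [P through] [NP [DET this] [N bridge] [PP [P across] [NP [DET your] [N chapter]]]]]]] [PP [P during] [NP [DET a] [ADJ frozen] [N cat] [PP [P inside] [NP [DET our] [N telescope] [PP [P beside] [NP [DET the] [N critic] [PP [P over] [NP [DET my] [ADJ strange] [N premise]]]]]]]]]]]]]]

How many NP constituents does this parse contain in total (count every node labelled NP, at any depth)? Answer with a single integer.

The NP constituents are: [NP he]; [NP a committee]; [NP no argument through this bridge across your chapter]; [NP this bridge across your chapter]; [NP your chapter]; [NP a frozen cat inside our telescope beside the critic over my strange premise] …. Total: 9.

9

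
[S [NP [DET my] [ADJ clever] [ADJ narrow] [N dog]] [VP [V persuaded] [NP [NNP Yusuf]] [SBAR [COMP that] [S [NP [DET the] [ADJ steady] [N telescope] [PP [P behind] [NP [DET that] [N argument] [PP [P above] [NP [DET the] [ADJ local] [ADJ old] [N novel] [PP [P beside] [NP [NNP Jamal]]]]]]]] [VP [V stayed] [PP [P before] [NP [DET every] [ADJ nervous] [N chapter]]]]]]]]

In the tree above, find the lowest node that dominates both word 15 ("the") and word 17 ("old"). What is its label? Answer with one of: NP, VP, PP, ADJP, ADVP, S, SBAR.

NP

Word 15 lies under S → VP → SBAR → S → NP → PP → NP → PP → NP → DET; word 17 lies under S → VP → SBAR → S → NP → PP → NP → PP → NP → ADJ. The lowest shared node is the NP.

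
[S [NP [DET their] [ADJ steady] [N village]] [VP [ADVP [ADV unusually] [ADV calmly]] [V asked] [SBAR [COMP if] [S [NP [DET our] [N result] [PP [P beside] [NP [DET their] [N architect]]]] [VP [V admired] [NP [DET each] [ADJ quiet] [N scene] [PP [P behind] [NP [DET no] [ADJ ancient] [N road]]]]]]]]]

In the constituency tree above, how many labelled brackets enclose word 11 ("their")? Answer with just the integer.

8

The word sits inside DET, which is inside NP, inside PP, inside NP, inside S, inside SBAR, inside VP, inside S — 8 brackets in all.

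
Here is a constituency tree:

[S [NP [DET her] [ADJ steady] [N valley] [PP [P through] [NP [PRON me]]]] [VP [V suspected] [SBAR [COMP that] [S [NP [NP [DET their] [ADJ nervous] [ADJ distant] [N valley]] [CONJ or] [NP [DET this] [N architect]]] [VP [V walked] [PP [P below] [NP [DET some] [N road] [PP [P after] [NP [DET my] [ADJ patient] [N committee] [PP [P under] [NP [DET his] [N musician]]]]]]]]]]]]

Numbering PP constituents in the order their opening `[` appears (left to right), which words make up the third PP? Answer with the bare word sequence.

after my patient committee under his musician

In left-to-right order the PP constituents are "through me"; "below some road after my patient committee under his musician"; "after my patient committee under his musician"; "under his musician". Number 3 is "after my patient committee under his musician".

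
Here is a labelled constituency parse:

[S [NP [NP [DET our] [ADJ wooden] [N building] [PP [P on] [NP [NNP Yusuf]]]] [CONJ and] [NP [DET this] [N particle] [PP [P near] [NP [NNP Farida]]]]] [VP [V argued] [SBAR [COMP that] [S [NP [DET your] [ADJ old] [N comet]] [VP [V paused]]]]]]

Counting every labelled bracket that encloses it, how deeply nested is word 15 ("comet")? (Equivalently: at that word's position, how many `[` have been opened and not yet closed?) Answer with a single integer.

6

The word sits inside N, which is inside NP, inside S, inside SBAR, inside VP, inside S — 6 brackets in all.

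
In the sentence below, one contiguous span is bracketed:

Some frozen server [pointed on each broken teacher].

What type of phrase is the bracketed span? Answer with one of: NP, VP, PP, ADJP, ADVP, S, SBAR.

VP

"pointed" is the head of the bracketed span, so the span is a verb phrase: VP.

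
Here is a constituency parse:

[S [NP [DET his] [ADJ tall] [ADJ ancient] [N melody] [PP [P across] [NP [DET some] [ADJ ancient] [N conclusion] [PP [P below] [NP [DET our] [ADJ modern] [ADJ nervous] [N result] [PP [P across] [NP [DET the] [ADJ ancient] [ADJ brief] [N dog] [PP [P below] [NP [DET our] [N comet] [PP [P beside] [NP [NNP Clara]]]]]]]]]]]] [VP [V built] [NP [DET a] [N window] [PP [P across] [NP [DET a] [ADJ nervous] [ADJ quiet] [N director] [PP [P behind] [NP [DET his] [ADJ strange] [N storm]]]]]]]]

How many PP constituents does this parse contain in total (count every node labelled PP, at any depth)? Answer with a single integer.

7

Listing each PP by its span: [PP across some ancient conclusion below our modern nervous result across the ancient brief dog below our comet beside Clara]; [PP below our modern nervous result across the ancient brief dog below our comet beside Clara]; [PP across the ancient brief dog below our comet beside Clara]; [PP below our comet beside Clara]; [PP beside Clara]; [PP across a nervous quiet director behind his strange storm] … — that makes 7.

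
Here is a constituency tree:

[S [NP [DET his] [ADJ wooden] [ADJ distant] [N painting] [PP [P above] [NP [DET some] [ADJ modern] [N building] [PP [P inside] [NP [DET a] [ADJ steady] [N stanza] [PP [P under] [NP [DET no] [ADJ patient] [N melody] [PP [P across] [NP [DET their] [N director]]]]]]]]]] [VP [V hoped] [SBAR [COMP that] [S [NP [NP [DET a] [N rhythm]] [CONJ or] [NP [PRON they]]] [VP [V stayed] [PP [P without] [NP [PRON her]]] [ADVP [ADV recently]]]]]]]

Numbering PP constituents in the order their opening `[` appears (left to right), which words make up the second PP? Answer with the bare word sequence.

Opening `[PP` markers occur at word positions 5, 9, 13, 17, 27; the second of these opens the constituent [PP inside a steady stanza under no patient melody across their director].

inside a steady stanza under no patient melody across their director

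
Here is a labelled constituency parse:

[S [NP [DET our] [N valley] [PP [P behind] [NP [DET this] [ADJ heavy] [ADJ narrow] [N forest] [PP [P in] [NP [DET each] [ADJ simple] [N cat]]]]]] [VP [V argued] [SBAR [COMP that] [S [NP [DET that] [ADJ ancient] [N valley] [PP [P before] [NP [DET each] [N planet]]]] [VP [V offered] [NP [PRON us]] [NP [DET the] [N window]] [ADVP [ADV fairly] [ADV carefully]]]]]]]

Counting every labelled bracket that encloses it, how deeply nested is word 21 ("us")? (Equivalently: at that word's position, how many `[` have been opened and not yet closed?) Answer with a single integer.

7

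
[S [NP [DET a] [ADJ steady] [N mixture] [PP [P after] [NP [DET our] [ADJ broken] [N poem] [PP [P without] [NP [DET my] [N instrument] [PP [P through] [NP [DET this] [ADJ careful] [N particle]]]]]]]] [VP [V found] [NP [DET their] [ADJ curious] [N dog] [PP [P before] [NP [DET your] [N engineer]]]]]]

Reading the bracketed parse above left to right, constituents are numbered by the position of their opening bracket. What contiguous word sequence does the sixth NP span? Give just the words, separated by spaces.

The NP opening brackets appear, in order, over: "a steady mixture after our broken poem without my instrument through this careful particle"; "our broken poem without my instrument through this careful particle"; "my instrument through this careful particle"; "this careful particle"; "their curious dog before your engineer"; "your engineer". The sixth one spans "your engineer".

your engineer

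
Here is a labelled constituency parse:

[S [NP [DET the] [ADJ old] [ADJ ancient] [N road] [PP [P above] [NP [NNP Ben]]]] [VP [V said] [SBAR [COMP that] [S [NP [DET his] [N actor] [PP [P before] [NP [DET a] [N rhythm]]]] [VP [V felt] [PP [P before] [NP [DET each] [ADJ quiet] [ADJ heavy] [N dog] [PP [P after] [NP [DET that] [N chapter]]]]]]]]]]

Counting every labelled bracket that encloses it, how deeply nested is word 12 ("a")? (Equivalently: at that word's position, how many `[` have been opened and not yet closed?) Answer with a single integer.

8

Path from the root down to the word: S → VP → SBAR → S → NP → PP → NP → DET. That is 8 enclosing brackets.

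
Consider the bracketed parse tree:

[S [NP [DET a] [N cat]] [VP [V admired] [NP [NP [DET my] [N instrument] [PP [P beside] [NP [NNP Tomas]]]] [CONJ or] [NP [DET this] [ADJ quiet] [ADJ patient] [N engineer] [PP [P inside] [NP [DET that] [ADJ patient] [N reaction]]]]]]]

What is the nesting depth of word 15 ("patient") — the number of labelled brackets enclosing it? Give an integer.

Counting open brackets not yet closed at "patient": [S [VP [NP [NP [PP [NP [ADJ = 7.

7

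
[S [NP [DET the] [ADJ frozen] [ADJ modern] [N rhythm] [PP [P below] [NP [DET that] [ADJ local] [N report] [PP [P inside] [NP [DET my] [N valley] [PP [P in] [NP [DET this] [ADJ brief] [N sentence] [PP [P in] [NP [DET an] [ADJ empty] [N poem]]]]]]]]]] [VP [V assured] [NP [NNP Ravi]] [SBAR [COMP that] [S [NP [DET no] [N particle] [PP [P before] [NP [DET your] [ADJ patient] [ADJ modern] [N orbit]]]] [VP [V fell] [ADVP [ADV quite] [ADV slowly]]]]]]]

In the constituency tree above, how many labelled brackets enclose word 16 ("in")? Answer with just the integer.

10

The word sits inside P, which is inside PP, inside NP, inside PP, inside NP, inside PP, inside NP, inside PP, inside NP, inside S — 10 brackets in all.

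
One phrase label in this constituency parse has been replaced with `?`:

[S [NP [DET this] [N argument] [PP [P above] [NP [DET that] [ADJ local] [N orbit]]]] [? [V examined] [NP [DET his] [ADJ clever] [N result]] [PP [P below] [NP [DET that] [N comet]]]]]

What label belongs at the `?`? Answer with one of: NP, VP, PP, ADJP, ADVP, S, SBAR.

The `?` node immediately contains: V 'examined', NP, PP. That is the internal structure of a verb phrase, so the label is VP.

VP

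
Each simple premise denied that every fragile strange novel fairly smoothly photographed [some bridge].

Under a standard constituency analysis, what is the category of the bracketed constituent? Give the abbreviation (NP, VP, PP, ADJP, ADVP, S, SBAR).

NP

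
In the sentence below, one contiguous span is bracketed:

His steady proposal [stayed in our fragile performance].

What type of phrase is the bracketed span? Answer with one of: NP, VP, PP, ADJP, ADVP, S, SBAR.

VP

"stayed" is the head of the bracketed span, so the span is a verb phrase: VP.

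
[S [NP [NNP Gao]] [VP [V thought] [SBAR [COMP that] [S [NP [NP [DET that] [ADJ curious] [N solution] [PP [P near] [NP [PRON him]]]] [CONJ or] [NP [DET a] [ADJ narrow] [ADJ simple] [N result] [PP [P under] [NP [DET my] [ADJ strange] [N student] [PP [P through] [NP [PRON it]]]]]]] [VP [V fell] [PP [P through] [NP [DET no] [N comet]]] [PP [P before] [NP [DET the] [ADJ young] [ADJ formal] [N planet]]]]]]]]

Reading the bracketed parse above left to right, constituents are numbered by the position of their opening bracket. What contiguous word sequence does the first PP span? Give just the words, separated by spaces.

Opening `[PP` markers occur at word positions 7, 14, 18, 21, 24; the first of these opens the constituent [PP near him].

near him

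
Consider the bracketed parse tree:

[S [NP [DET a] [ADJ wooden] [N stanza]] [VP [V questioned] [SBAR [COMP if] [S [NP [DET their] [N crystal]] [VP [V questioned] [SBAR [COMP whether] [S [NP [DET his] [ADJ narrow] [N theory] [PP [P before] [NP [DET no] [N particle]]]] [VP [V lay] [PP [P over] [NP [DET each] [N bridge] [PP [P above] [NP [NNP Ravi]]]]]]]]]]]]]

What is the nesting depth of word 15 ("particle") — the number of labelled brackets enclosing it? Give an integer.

The word sits inside N, which is inside NP, inside PP, inside NP, inside S, inside SBAR, inside VP, inside S, inside SBAR, inside VP, inside S — 11 brackets in all.

11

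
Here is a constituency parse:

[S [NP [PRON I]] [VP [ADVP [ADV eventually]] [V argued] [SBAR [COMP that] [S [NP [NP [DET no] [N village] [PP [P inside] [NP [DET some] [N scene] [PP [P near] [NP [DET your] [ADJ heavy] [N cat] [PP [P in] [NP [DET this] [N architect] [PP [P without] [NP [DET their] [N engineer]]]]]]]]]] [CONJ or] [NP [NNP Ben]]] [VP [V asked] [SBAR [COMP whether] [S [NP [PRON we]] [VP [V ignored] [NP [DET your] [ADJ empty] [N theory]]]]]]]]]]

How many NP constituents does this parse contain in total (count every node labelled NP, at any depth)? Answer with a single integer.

10

Scanning left to right, an opening `[NP` appears at word positions 1, 5, 5, 8, 11, 15, 18, 21, 24, 26 — 10 in total.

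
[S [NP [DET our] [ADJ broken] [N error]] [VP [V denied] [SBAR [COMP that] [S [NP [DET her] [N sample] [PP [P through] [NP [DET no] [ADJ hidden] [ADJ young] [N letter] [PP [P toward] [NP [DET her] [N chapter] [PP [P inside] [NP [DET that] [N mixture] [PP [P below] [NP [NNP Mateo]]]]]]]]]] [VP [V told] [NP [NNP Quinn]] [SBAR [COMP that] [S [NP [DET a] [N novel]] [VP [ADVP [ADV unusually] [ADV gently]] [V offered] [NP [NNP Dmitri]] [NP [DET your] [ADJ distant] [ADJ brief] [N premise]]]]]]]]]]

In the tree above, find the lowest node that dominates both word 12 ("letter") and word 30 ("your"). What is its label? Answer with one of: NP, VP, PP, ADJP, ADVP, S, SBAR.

S

Both words fall inside [S her sample through no hidden young letter toward her chapter inside that mixture below Mateo told Quinn that a novel unusually gently offered Dmitri your distant brief premise] (words 6–33), and no smaller constituent contains them both. Label: S.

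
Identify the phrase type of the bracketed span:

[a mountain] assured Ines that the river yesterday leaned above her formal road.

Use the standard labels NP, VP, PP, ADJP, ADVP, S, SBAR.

NP

The span is built around the noun "mountain" — a noun phrase (NP).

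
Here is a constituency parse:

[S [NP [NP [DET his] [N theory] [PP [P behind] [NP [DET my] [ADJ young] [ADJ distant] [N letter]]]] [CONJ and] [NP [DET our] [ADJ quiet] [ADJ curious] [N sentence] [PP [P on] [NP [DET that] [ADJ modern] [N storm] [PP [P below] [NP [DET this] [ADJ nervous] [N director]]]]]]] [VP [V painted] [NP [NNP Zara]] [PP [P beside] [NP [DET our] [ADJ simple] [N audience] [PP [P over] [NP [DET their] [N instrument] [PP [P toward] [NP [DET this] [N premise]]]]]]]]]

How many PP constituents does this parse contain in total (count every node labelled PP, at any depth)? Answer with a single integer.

Scanning left to right, an opening `[PP` appears at word positions 3, 13, 17, 23, 27, 30 — 6 in total.

6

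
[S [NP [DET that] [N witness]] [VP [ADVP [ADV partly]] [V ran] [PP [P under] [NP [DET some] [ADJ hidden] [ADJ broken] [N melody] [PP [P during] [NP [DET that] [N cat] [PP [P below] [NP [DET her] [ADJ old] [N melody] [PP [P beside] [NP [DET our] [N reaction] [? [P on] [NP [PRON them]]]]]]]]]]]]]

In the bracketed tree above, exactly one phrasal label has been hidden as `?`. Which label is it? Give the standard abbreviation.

PP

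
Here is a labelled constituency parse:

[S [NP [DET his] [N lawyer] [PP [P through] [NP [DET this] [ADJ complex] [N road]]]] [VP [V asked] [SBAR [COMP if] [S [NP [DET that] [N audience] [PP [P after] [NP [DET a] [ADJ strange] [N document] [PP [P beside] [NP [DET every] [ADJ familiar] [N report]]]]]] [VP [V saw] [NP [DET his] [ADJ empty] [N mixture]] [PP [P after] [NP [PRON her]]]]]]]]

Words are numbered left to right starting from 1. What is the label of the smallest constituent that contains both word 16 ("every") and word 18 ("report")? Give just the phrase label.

Both words fall inside [NP every familiar report] (words 16–18), and no smaller constituent contains them both. Label: NP.

NP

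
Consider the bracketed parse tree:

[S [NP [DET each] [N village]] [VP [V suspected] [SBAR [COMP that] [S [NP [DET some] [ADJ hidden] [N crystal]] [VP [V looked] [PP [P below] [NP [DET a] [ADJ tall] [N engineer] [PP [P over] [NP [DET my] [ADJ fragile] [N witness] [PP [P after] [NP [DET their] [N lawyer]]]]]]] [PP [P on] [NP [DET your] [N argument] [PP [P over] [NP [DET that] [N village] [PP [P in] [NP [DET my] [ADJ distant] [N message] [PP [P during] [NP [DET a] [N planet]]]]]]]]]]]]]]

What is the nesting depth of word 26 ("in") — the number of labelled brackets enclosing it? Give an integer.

Path from the root down to the word: S → VP → SBAR → S → VP → PP → NP → PP → NP → PP → P. That is 11 enclosing brackets.

11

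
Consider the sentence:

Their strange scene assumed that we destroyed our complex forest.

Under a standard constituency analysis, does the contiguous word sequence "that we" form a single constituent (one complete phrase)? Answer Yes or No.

No

"that" belongs to the complementizer "that" while "we" belongs to the clause "we destroyed our complex forest"; a span that runs across that boundary is not a single phrase.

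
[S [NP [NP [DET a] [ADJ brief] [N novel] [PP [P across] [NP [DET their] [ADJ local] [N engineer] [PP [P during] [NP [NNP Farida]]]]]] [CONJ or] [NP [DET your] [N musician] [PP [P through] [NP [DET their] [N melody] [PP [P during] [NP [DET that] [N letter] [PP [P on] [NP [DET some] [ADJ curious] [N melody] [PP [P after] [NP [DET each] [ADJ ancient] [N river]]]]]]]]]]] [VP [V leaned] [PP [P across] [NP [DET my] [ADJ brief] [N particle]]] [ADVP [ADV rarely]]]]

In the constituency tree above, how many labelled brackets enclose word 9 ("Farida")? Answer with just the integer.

8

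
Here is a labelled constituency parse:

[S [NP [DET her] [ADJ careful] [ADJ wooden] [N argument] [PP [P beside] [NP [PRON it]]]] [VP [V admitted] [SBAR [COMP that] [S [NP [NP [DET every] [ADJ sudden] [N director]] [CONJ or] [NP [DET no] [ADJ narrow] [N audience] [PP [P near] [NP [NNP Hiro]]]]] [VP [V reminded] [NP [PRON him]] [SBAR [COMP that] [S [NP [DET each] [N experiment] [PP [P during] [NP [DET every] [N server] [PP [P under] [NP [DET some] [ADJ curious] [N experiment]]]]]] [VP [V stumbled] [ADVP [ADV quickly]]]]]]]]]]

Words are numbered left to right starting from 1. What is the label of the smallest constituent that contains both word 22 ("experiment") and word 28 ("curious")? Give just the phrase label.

NP

Both words fall inside [NP each experiment during every server under some curious experiment] (words 21–29), and no smaller constituent contains them both. Label: NP.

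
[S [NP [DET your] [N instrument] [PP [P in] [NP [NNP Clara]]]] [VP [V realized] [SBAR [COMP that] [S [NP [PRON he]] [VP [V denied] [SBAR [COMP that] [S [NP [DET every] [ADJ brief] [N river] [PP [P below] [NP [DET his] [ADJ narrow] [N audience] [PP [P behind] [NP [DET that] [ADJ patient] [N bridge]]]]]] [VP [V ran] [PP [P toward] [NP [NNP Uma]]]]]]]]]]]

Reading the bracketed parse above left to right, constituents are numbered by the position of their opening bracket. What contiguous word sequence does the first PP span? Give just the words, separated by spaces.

In left-to-right order the PP constituents are "in Clara"; "below his narrow audience behind that patient bridge"; "behind that patient bridge"; "toward Uma". Number 1 is "in Clara".

in Clara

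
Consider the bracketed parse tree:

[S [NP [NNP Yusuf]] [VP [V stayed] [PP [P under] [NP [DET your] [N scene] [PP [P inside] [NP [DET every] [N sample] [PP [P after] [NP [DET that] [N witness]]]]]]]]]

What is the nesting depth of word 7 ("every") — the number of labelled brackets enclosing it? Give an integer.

7

Path from the root down to the word: S → VP → PP → NP → PP → NP → DET. That is 7 enclosing brackets.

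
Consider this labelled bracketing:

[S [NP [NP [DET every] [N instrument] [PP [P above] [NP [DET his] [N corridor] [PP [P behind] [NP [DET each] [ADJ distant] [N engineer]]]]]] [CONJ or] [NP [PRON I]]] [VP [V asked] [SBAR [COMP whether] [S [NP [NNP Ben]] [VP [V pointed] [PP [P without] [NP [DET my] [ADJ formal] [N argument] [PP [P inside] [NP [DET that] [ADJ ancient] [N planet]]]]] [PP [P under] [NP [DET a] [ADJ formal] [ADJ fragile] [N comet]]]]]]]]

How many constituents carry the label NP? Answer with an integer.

Scanning left to right, an opening `[NP` appears at word positions 1, 1, 4, 7, 11, 14, 17, 21, 25 — 9 in total.

9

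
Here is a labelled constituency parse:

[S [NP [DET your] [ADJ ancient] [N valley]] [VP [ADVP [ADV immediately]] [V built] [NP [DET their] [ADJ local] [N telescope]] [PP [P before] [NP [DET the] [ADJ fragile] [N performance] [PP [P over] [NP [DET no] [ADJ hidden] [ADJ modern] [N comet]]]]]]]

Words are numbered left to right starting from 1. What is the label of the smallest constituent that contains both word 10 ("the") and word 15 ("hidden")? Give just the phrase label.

NP

Both words fall inside [NP the fragile performance over no hidden modern comet] (words 10–17), and no smaller constituent contains them both. Label: NP.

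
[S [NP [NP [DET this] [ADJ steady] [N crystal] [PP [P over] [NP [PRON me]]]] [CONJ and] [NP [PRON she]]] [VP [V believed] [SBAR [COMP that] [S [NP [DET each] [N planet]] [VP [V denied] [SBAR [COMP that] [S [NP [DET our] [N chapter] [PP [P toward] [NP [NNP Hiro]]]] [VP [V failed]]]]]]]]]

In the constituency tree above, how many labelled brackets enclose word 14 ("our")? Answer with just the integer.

9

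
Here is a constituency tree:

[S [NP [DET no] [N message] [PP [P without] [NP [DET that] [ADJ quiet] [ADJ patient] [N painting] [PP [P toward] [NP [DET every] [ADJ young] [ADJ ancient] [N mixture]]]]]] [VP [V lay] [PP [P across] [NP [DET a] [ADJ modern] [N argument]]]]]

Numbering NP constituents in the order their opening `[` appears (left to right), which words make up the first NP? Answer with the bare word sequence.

The NP opening brackets appear, in order, over: "no message without that quiet patient painting toward every young ancient mixture"; "that quiet patient painting toward every young ancient mixture"; "every young ancient mixture"; "a modern argument". The first one spans "no message without that quiet patient painting toward every young ancient mixture".

no message without that quiet patient painting toward every young ancient mixture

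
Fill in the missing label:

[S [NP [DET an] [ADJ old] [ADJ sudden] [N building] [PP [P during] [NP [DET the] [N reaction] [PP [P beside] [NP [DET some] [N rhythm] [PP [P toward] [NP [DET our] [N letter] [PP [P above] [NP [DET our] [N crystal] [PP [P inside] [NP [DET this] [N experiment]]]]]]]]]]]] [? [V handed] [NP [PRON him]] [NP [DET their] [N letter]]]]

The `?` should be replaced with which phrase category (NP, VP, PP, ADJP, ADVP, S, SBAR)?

Looking at what the `?` directly dominates — V 'handed', NP, NP — this is a verb phrase (VP).

VP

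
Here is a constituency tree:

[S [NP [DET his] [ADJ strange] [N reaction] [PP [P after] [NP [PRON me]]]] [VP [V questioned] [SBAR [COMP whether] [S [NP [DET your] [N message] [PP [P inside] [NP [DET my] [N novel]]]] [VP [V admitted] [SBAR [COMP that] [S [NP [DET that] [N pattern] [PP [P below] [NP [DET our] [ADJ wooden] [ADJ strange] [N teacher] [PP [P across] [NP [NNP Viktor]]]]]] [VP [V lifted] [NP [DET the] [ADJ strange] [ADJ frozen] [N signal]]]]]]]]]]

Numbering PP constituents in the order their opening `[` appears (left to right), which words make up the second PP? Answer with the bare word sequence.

inside my novel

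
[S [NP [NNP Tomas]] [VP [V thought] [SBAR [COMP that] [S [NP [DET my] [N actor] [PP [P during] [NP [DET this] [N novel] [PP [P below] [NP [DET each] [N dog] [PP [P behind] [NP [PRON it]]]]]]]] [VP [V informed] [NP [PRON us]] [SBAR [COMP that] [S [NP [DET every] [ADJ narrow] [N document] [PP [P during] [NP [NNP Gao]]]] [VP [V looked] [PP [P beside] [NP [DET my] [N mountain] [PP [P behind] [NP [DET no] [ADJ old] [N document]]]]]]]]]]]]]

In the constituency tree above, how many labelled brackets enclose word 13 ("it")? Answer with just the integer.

The word sits inside PRON, which is inside NP, inside PP, inside NP, inside PP, inside NP, inside PP, inside NP, inside S, inside SBAR, inside VP, inside S — 12 brackets in all.

12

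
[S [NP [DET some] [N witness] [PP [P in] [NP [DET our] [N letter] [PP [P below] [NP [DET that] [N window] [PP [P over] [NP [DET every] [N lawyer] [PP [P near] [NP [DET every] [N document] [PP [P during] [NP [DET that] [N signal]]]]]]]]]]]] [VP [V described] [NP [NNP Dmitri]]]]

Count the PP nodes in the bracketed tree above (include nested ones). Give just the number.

5

Listing each PP by its span: [PP in our letter below that window over every lawyer near every document during that signal]; [PP below that window over every lawyer near every document during that signal]; [PP over every lawyer near every document during that signal]; [PP near every document during that signal]; [PP during that signal] — that makes 5.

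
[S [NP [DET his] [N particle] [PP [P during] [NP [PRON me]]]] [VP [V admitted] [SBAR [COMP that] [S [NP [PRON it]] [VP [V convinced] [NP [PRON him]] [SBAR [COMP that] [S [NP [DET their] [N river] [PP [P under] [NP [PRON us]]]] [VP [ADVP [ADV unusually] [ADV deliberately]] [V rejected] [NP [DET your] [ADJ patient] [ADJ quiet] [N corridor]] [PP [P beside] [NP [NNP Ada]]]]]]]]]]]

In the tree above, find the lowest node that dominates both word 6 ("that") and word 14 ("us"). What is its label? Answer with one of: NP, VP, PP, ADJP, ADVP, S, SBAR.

SBAR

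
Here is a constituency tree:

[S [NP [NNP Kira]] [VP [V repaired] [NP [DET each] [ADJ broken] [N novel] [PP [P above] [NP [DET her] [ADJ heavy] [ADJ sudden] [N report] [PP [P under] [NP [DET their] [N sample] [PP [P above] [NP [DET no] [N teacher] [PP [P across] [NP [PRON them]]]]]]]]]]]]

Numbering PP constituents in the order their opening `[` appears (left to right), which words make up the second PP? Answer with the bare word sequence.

under their sample above no teacher across them

The PP opening brackets appear, in order, over: "above her heavy sudden report under their sample above no teacher across them"; "under their sample above no teacher across them"; "above no teacher across them"; "across them". The second one spans "under their sample above no teacher across them".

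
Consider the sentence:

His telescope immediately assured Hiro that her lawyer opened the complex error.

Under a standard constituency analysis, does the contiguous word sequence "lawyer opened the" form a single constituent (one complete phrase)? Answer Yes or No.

No

The sequence begins inside the noun phrase "her lawyer" and ends inside the verb phrase "opened the complex error"; it crosses a phrase boundary, so no single node in the tree spans exactly those words.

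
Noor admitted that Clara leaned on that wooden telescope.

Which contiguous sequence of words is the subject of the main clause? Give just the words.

Noor

In the main clause the verb is "admitted"; the NP preceding it, "Noor", is the subject.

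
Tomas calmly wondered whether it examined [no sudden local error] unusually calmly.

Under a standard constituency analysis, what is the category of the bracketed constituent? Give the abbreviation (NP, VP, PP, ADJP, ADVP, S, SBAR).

The bracketed span "no sudden local error" is headed by "error", making it a noun phrase (NP).

NP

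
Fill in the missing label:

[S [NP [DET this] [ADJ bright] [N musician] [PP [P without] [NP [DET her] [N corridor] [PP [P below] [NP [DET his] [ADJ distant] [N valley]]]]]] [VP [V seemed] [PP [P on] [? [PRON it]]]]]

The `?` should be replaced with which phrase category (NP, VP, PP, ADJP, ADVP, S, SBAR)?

Looking at what the `?` directly dominates — PRON 'it' — this is a noun phrase (NP).

NP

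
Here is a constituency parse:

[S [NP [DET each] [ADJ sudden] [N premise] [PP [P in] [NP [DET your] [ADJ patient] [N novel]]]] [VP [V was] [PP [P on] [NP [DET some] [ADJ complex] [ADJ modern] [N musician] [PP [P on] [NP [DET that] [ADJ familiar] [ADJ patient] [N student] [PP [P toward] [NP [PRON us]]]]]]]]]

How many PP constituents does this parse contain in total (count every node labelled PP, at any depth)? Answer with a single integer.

4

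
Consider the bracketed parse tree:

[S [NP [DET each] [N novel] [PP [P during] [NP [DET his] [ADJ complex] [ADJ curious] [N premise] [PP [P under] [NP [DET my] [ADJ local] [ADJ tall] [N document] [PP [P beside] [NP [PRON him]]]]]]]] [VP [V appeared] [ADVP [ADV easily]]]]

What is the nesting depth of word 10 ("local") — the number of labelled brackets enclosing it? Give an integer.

7

Path from the root down to the word: S → NP → PP → NP → PP → NP → ADJ. That is 7 enclosing brackets.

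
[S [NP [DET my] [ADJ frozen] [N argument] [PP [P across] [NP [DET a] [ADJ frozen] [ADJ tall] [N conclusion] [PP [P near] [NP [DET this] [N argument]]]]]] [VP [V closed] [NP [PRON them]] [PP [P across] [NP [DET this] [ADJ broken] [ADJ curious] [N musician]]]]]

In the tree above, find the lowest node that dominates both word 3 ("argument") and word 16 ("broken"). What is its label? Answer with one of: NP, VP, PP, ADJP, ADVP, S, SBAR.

S

Both words fall inside [S my frozen argument across a frozen tall conclusion near this argument closed them across this broken curious musician] (words 1–18), and no smaller constituent contains them both. Label: S.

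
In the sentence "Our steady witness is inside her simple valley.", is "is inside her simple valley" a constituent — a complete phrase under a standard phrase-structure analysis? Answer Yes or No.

The sequence corresponds to a single VP node — the verb phrase "is inside her simple valley".

Yes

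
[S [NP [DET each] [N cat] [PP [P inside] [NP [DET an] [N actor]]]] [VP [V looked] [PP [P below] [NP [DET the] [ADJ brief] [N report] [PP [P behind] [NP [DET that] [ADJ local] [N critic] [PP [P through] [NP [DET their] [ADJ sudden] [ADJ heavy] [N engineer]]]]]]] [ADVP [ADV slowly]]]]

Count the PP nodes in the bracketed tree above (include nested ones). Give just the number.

4

Scanning left to right, an opening `[PP` appears at word positions 3, 7, 11, 15 — 4 in total.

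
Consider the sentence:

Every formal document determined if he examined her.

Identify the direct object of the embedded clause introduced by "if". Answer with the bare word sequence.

her

"examined" heads the VP of the embedded clause introduced by "if", and "her" is its direct object.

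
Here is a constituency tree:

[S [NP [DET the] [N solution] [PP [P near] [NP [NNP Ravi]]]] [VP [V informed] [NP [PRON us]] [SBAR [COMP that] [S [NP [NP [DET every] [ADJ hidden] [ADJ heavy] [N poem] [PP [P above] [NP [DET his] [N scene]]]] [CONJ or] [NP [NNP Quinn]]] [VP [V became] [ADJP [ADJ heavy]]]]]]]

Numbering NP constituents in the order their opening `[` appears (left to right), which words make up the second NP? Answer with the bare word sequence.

Ravi

In left-to-right order the NP constituents are "the solution near Ravi"; "Ravi"; "us"; "every hidden heavy poem above his scene or Quinn"; "every hidden heavy poem above his scene"; "his scene"; "Quinn". Number 2 is "Ravi".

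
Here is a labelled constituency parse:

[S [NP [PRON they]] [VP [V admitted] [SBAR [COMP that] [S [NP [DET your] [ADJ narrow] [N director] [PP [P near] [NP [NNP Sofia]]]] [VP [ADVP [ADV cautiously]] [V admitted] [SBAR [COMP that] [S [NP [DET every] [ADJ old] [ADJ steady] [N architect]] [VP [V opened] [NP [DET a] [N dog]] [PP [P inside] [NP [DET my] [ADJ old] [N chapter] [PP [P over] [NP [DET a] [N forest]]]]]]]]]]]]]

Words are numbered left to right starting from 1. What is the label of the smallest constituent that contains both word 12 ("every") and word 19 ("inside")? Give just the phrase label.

S

Both words fall inside [S every old steady architect opened a dog inside my old chapter over a forest] (words 12–25), and no smaller constituent contains them both. Label: S.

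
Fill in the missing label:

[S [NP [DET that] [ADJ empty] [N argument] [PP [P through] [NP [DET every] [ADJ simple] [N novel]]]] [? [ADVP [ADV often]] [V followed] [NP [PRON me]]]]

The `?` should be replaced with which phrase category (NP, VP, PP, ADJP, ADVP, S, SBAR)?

Looking at what the `?` directly dominates — ADVP, V 'followed', NP — this is a verb phrase (VP).

VP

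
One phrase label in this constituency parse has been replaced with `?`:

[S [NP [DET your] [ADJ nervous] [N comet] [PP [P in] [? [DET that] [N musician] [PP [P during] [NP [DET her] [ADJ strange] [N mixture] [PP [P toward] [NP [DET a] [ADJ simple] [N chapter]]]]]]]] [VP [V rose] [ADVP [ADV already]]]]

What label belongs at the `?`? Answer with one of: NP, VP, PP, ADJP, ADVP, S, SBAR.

A constituent whose immediate children are DET 'that', N 'musician', PP is a noun phrase: NP.

NP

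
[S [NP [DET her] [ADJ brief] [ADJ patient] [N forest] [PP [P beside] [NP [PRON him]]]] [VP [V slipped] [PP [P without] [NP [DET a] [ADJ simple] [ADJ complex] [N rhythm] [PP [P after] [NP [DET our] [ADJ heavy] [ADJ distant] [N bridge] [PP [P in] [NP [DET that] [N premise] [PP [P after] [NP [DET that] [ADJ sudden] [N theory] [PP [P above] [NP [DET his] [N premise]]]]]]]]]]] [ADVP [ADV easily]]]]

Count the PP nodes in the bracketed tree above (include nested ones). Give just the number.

6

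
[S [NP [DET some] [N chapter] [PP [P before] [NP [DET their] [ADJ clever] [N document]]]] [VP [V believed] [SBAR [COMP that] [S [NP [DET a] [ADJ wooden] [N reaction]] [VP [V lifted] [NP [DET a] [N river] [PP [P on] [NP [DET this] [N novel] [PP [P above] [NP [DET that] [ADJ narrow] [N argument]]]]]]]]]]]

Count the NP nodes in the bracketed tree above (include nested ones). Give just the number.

Scanning left to right, an opening `[NP` appears at word positions 1, 4, 9, 13, 16, 19 — 6 in total.

6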